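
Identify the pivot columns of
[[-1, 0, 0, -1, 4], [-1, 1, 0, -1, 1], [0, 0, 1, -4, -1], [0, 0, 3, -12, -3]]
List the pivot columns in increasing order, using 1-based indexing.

Multiply ρ1 by -1.
  [  1  0  0    1  -4 ]
  [ -1  1  0   -1   1 ]
  [  0  0  1   -4  -1 ]
  [  0  0  3  -12  -3 ]
Add ρ1 to ρ2.
  [ 1  0  0    1  -4 ]
  [ 0  1  0    0  -3 ]
  [ 0  0  1   -4  -1 ]
  [ 0  0  3  -12  -3 ]
Subtract 3 times ρ3 from ρ4.
  [ 1  0  0   1  -4 ]
  [ 0  1  0   0  -3 ]
  [ 0  0  1  -4  -1 ]
  [ 0  0  0   0   0 ]
Pivot columns are the columns containing a leading 1.

1, 2, 3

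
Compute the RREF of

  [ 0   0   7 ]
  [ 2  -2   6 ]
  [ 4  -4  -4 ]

[[1, -1, 0], [0, 0, 1], [0, 0, 0]]

Swap R1 and R2.
  [ 2  -2   6 ]
  [ 0   0   7 ]
  [ 4  -4  -4 ]
Multiply R1 by 1/2.
  [ 1  -1   3 ]
  [ 0   0   7 ]
  [ 4  -4  -4 ]
Subtract 4 times R1 from R3.
  [ 1  -1    3 ]
  [ 0   0    7 ]
  [ 0   0  -16 ]
Multiply R2 by 1/7.
  [ 1  -1    3 ]
  [ 0   0    1 ]
  [ 0   0  -16 ]
Add 16 times R2 to R3.
  [ 1  -1  3 ]
  [ 0   0  1 ]
  [ 0   0  0 ]
Subtract 3 times R2 from R1.
  [ 1  -1  0 ]
  [ 0   0  1 ]
  [ 0   0  0 ]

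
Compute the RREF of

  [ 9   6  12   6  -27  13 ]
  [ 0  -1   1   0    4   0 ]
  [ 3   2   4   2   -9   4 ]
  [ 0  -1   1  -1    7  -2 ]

[[1, 0, 2, 0, 5/3, 0], [0, 1, -1, 0, -4, 0], [0, 0, 0, 1, -3, 0], [0, 0, 0, 0, 0, 1]]

R1 := 1/9·R1
  [ 1  2/3  4/3  2/3  -3  13/9 ]
  [ 0   -1    1    0   4     0 ]
  [ 3    2    4    2  -9     4 ]
  [ 0   -1    1   -1   7    -2 ]
R3 := R3 − 3·R1
  [ 1  2/3  4/3  2/3  -3  13/9 ]
  [ 0   -1    1    0   4     0 ]
  [ 0    0    0    0   0  -1/3 ]
  [ 0   -1    1   -1   7    -2 ]
R2 := -1·R2
  [ 1  2/3  4/3  2/3  -3  13/9 ]
  [ 0    1   -1    0  -4     0 ]
  [ 0    0    0    0   0  -1/3 ]
  [ 0   -1    1   -1   7    -2 ]
R4 := R4 + R2
  [ 1  2/3  4/3  2/3  -3  13/9 ]
  [ 0    1   -1    0  -4     0 ]
  [ 0    0    0    0   0  -1/3 ]
  [ 0    0    0   -1   3    -2 ]
R3 <-> R4
  [ 1  2/3  4/3  2/3  -3  13/9 ]
  [ 0    1   -1    0  -4     0 ]
  [ 0    0    0   -1   3    -2 ]
  [ 0    0    0    0   0  -1/3 ]
R3 := -1·R3
  [ 1  2/3  4/3  2/3  -3  13/9 ]
  [ 0    1   -1    0  -4     0 ]
  [ 0    0    0    1  -3     2 ]
  [ 0    0    0    0   0  -1/3 ]
R4 := -3·R4
  [ 1  2/3  4/3  2/3  -3  13/9 ]
  [ 0    1   -1    0  -4     0 ]
  [ 0    0    0    1  -3     2 ]
  [ 0    0    0    0   0     1 ]
R3 := R3 − 2·R4
  [ 1  2/3  4/3  2/3  -3  13/9 ]
  [ 0    1   -1    0  -4     0 ]
  [ 0    0    0    1  -3     0 ]
  [ 0    0    0    0   0     1 ]
R1 := R1 − 13/9·R4
  [ 1  2/3  4/3  2/3  -3  0 ]
  [ 0    1   -1    0  -4  0 ]
  [ 0    0    0    1  -3  0 ]
  [ 0    0    0    0   0  1 ]
R1 := R1 − 2/3·R3
  [ 1  2/3  4/3  0  -1  0 ]
  [ 0    1   -1  0  -4  0 ]
  [ 0    0    0  1  -3  0 ]
  [ 0    0    0  0   0  1 ]
R1 := R1 − 2/3·R2
  [ 1  0   2  0  5/3  0 ]
  [ 0  1  -1  0   -4  0 ]
  [ 0  0   0  1   -3  0 ]
  [ 0  0   0  0    0  1 ]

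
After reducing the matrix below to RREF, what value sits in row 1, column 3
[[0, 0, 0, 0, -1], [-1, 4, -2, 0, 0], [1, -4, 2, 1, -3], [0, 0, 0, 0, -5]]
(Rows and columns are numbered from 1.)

2

Swap r1 and r2.
  [ -1   4  -2  0   0 ]
  [  0   0   0  0  -1 ]
  [  1  -4   2  1  -3 ]
  [  0   0   0  0  -5 ]
Multiply r1 by -1.
  [ 1  -4  2  0   0 ]
  [ 0   0  0  0  -1 ]
  [ 1  -4  2  1  -3 ]
  [ 0   0  0  0  -5 ]
Subtract r1 from r3.
  [ 1  -4  2  0   0 ]
  [ 0   0  0  0  -1 ]
  [ 0   0  0  1  -3 ]
  [ 0   0  0  0  -5 ]
Swap r2 and r3.
  [ 1  -4  2  0   0 ]
  [ 0   0  0  1  -3 ]
  [ 0   0  0  0  -1 ]
  [ 0   0  0  0  -5 ]
Multiply r3 by -1.
  [ 1  -4  2  0   0 ]
  [ 0   0  0  1  -3 ]
  [ 0   0  0  0   1 ]
  [ 0   0  0  0  -5 ]
Add 5 times r3 to r4.
  [ 1  -4  2  0   0 ]
  [ 0   0  0  1  -3 ]
  [ 0   0  0  0   1 ]
  [ 0   0  0  0   0 ]
Add 3 times r3 to r2.
  [ 1  -4  2  0  0 ]
  [ 0   0  0  1  0 ]
  [ 0   0  0  0  1 ]
  [ 0   0  0  0  0 ]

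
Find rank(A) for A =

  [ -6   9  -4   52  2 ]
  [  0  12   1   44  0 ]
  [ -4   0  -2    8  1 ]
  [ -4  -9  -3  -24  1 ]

r1 := -1/6·r1
  [  1  -3/2  2/3  -26/3  -1/3 ]
  [  0    12    1     44     0 ]
  [ -4     0   -2      8     1 ]
  [ -4    -9   -3    -24     1 ]
r3 := r3 + 4·r1
  [  1  -3/2  2/3  -26/3  -1/3 ]
  [  0    12    1     44     0 ]
  [  0    -6  2/3  -80/3  -1/3 ]
  [ -4    -9   -3    -24     1 ]
r4 := r4 + 4·r1
  [ 1  -3/2   2/3   -26/3  -1/3 ]
  [ 0    12     1      44     0 ]
  [ 0    -6   2/3   -80/3  -1/3 ]
  [ 0   -15  -1/3  -176/3  -1/3 ]
r2 := 1/12·r2
  [ 1  -3/2   2/3   -26/3  -1/3 ]
  [ 0     1  1/12    11/3     0 ]
  [ 0    -6   2/3   -80/3  -1/3 ]
  [ 0   -15  -1/3  -176/3  -1/3 ]
r3 := r3 + 6·r2
  [ 1  -3/2   2/3   -26/3  -1/3 ]
  [ 0     1  1/12    11/3     0 ]
  [ 0     0   7/6   -14/3  -1/3 ]
  [ 0   -15  -1/3  -176/3  -1/3 ]
r4 := r4 + 15·r2
  [ 1  -3/2    2/3  -26/3  -1/3 ]
  [ 0     1   1/12   11/3     0 ]
  [ 0     0    7/6  -14/3  -1/3 ]
  [ 0     0  11/12  -11/3  -1/3 ]
r3 := 6/7·r3
  [ 1  -3/2    2/3  -26/3  -1/3 ]
  [ 0     1   1/12   11/3     0 ]
  [ 0     0      1     -4  -2/7 ]
  [ 0     0  11/12  -11/3  -1/3 ]
r4 := r4 − 11/12·r3
  [ 1  -3/2   2/3  -26/3   -1/3 ]
  [ 0     1  1/12   11/3      0 ]
  [ 0     0     1     -4   -2/7 ]
  [ 0     0     0      0  -1/14 ]
r4 := -14·r4
  [ 1  -3/2   2/3  -26/3  -1/3 ]
  [ 0     1  1/12   11/3     0 ]
  [ 0     0     1     -4  -2/7 ]
  [ 0     0     0      0     1 ]
r3 := r3 + 2/7·r4
  [ 1  -3/2   2/3  -26/3  -1/3 ]
  [ 0     1  1/12   11/3     0 ]
  [ 0     0     1     -4     0 ]
  [ 0     0     0      0     1 ]
r1 := r1 + 1/3·r4
  [ 1  -3/2   2/3  -26/3  0 ]
  [ 0     1  1/12   11/3  0 ]
  [ 0     0     1     -4  0 ]
  [ 0     0     0      0  1 ]
r2 := r2 − 1/12·r3
  [ 1  -3/2  2/3  -26/3  0 ]
  [ 0     1    0      4  0 ]
  [ 0     0    1     -4  0 ]
  [ 0     0    0      0  1 ]
r1 := r1 − 2/3·r3
  [ 1  -3/2  0  -6  0 ]
  [ 0     1  0   4  0 ]
  [ 0     0  1  -4  0 ]
  [ 0     0  0   0  1 ]
r1 := r1 + 3/2·r2
  [ 1  0  0   0  0 ]
  [ 0  1  0   4  0 ]
  [ 0  0  1  -4  0 ]
  [ 0  0  0   0  1 ]
The reduced form has 4 nonzero rows.

rank = 4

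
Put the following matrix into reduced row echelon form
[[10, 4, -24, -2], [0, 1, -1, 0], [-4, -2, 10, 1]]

ρ1 -> 1/10·ρ1
  [  1  2/5  -12/5  -1/5 ]
  [  0    1     -1     0 ]
  [ -4   -2     10     1 ]
ρ3 -> ρ3 + 4·ρ1
  [ 1   2/5  -12/5  -1/5 ]
  [ 0     1     -1     0 ]
  [ 0  -2/5    2/5   1/5 ]
ρ3 -> ρ3 + 2/5·ρ2
  [ 1  2/5  -12/5  -1/5 ]
  [ 0    1     -1     0 ]
  [ 0    0      0   1/5 ]
ρ3 -> 5·ρ3
  [ 1  2/5  -12/5  -1/5 ]
  [ 0    1     -1     0 ]
  [ 0    0      0     1 ]
ρ1 -> ρ1 + 1/5·ρ3
  [ 1  2/5  -12/5  0 ]
  [ 0    1     -1  0 ]
  [ 0    0      0  1 ]
ρ1 -> ρ1 − 2/5·ρ2
  [ 1  0  -2  0 ]
  [ 0  1  -1  0 ]
  [ 0  0   0  1 ]

[[1, 0, -2, 0], [0, 1, -1, 0], [0, 0, 0, 1]]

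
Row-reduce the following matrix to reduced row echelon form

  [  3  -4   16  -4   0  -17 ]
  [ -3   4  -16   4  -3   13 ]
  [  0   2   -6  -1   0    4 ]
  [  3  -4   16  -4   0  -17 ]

[[1, 0, 4/3, -2, 0, -3], [0, 1, -3, -1/2, 0, 2], [0, 0, 0, 0, 1, 4/3], [0, 0, 0, 0, 0, 0]]

r1 → 1/3·r1
  [  1  -4/3  16/3  -4/3   0  -17/3 ]
  [ -3     4   -16     4  -3     13 ]
  [  0     2    -6    -1   0      4 ]
  [  3    -4    16    -4   0    -17 ]
r2 → r2 + 3·r1
  [ 1  -4/3  16/3  -4/3   0  -17/3 ]
  [ 0     0     0     0  -3     -4 ]
  [ 0     2    -6    -1   0      4 ]
  [ 3    -4    16    -4   0    -17 ]
r4 → r4 − 3·r1
  [ 1  -4/3  16/3  -4/3   0  -17/3 ]
  [ 0     0     0     0  -3     -4 ]
  [ 0     2    -6    -1   0      4 ]
  [ 0     0     0     0   0      0 ]
r2 <-> r3
  [ 1  -4/3  16/3  -4/3   0  -17/3 ]
  [ 0     2    -6    -1   0      4 ]
  [ 0     0     0     0  -3     -4 ]
  [ 0     0     0     0   0      0 ]
r2 → 1/2·r2
  [ 1  -4/3  16/3  -4/3   0  -17/3 ]
  [ 0     1    -3  -1/2   0      2 ]
  [ 0     0     0     0  -3     -4 ]
  [ 0     0     0     0   0      0 ]
r3 → -1/3·r3
  [ 1  -4/3  16/3  -4/3  0  -17/3 ]
  [ 0     1    -3  -1/2  0      2 ]
  [ 0     0     0     0  1    4/3 ]
  [ 0     0     0     0  0      0 ]
r1 → r1 + 4/3·r2
  [ 1  0  4/3    -2  0   -3 ]
  [ 0  1   -3  -1/2  0    2 ]
  [ 0  0    0     0  1  4/3 ]
  [ 0  0    0     0  0    0 ]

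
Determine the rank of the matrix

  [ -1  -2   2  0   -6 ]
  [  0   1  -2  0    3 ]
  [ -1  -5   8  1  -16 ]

rank = 3

Multiply R1 by -1.
  [  1   2  -2  0    6 ]
  [  0   1  -2  0    3 ]
  [ -1  -5   8  1  -16 ]
Add R1 to R3.
  [ 1   2  -2  0    6 ]
  [ 0   1  -2  0    3 ]
  [ 0  -3   6  1  -10 ]
Add 3 times R2 to R3.
  [ 1  2  -2  0   6 ]
  [ 0  1  -2  0   3 ]
  [ 0  0   0  1  -1 ]
Subtract 2 times R2 from R1.
  [ 1  0   2  0   0 ]
  [ 0  1  -2  0   3 ]
  [ 0  0   0  1  -1 ]
The reduced form has 3 nonzero rows.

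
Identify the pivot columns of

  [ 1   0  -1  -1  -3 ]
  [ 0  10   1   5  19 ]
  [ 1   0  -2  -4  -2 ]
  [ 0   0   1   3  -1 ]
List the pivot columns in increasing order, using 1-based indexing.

1, 2, 3

r3 -> r3 − r1
  [ 1   0  -1  -1  -3 ]
  [ 0  10   1   5  19 ]
  [ 0   0  -1  -3   1 ]
  [ 0   0   1   3  -1 ]
r2 -> 1/10·r2
  [ 1  0    -1   -1     -3 ]
  [ 0  1  1/10  1/2  19/10 ]
  [ 0  0    -1   -3      1 ]
  [ 0  0     1    3     -1 ]
r3 -> -1·r3
  [ 1  0    -1   -1     -3 ]
  [ 0  1  1/10  1/2  19/10 ]
  [ 0  0     1    3     -1 ]
  [ 0  0     1    3     -1 ]
r4 -> r4 − r3
  [ 1  0    -1   -1     -3 ]
  [ 0  1  1/10  1/2  19/10 ]
  [ 0  0     1    3     -1 ]
  [ 0  0     0    0      0 ]
r2 -> r2 − 1/10·r3
  [ 1  0  -1   -1  -3 ]
  [ 0  1   0  1/5   2 ]
  [ 0  0   1    3  -1 ]
  [ 0  0   0    0   0 ]
r1 -> r1 + r3
  [ 1  0  0    2  -4 ]
  [ 0  1  0  1/5   2 ]
  [ 0  0  1    3  -1 ]
  [ 0  0  0    0   0 ]
Pivot columns are the columns containing a leading 1.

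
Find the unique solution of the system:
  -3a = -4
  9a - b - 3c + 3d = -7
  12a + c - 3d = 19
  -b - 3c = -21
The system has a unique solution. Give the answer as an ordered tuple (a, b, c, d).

(4/3, 6, 5, 2/3)

Form the augmented matrix and row-reduce:
  [ -3   0   0   0  |   -4 ]
  [  9  -1  -3   3  |   -7 ]
  [ 12   0   1  -3  |   19 ]
  [  0  -1  -3   0  |  -21 ]
r1 → -1/3·r1
  [  1   0   0   0  |  4/3 ]
  [  9  -1  -3   3  |   -7 ]
  [ 12   0   1  -3  |   19 ]
  [  0  -1  -3   0  |  -21 ]
r2 → r2 − 9·r1
  [  1   0   0   0  |  4/3 ]
  [  0  -1  -3   3  |  -19 ]
  [ 12   0   1  -3  |   19 ]
  [  0  -1  -3   0  |  -21 ]
r3 → r3 − 12·r1
  [ 1   0   0   0  |  4/3 ]
  [ 0  -1  -3   3  |  -19 ]
  [ 0   0   1  -3  |    3 ]
  [ 0  -1  -3   0  |  -21 ]
r2 → -1·r2
  [ 1   0   0   0  |  4/3 ]
  [ 0   1   3  -3  |   19 ]
  [ 0   0   1  -3  |    3 ]
  [ 0  -1  -3   0  |  -21 ]
r4 → r4 + r2
  [ 1  0  0   0  |  4/3 ]
  [ 0  1  3  -3  |   19 ]
  [ 0  0  1  -3  |    3 ]
  [ 0  0  0  -3  |   -2 ]
r4 → -1/3·r4
  [ 1  0  0   0  |  4/3 ]
  [ 0  1  3  -3  |   19 ]
  [ 0  0  1  -3  |    3 ]
  [ 0  0  0   1  |  2/3 ]
r3 → r3 + 3·r4
  [ 1  0  0   0  |  4/3 ]
  [ 0  1  3  -3  |   19 ]
  [ 0  0  1   0  |    5 ]
  [ 0  0  0   1  |  2/3 ]
r2 → r2 + 3·r4
  [ 1  0  0  0  |  4/3 ]
  [ 0  1  3  0  |   21 ]
  [ 0  0  1  0  |    5 ]
  [ 0  0  0  1  |  2/3 ]
r2 → r2 − 3·r3
  [ 1  0  0  0  |  4/3 ]
  [ 0  1  0  0  |    6 ]
  [ 0  0  1  0  |    5 ]
  [ 0  0  0  1  |  2/3 ]
Reading off the last column: a = 4/3, b = 6, c = 5, d = 2/3.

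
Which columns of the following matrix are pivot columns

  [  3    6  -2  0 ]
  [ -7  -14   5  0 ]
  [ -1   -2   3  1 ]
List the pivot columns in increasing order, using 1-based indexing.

r1 ← 1/3·r1
  [  1    2  -2/3  0 ]
  [ -7  -14     5  0 ]
  [ -1   -2     3  1 ]
r2 ← r2 + 7·r1
  [  1   2  -2/3  0 ]
  [  0   0   1/3  0 ]
  [ -1  -2     3  1 ]
r3 ← r3 + r1
  [ 1  2  -2/3  0 ]
  [ 0  0   1/3  0 ]
  [ 0  0   7/3  1 ]
r2 ← 3·r2
  [ 1  2  -2/3  0 ]
  [ 0  0     1  0 ]
  [ 0  0   7/3  1 ]
r3 ← r3 − 7/3·r2
  [ 1  2  -2/3  0 ]
  [ 0  0     1  0 ]
  [ 0  0     0  1 ]
r1 ← r1 + 2/3·r2
  [ 1  2  0  0 ]
  [ 0  0  1  0 ]
  [ 0  0  0  1 ]
Pivot columns are the columns containing a leading 1.

1, 3, 4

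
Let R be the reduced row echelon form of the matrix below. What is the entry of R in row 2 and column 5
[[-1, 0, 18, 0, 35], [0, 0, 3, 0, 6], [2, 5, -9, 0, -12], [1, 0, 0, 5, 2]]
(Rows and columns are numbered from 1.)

Multiply R1 by -1.
Subtract 2 times R1 from R3.
Subtract R1 from R4.
Swap R2 and R3.
Multiply R2 by 1/5.
Multiply R3 by 1/3.
Subtract 18 times R3 from R4.
Multiply R4 by 1/5.
Subtract 27/5 times R3 from R2.
Add 18 times R3 to R1.

4/5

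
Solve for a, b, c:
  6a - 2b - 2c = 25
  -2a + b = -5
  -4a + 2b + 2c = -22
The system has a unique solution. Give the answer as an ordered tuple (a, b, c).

Form the augmented matrix and row-reduce:
  [  6  -2  -2  |   25 ]
  [ -2   1   0  |   -5 ]
  [ -4   2   2  |  -22 ]
R1 := 1/6·R1
  [  1  -1/3  -1/3  |  25/6 ]
  [ -2     1     0  |    -5 ]
  [ -4     2     2  |   -22 ]
R2 := R2 + 2·R1
  [  1  -1/3  -1/3  |  25/6 ]
  [  0   1/3  -2/3  |  10/3 ]
  [ -4     2     2  |   -22 ]
R3 := R3 + 4·R1
  [ 1  -1/3  -1/3  |   25/6 ]
  [ 0   1/3  -2/3  |   10/3 ]
  [ 0   2/3   2/3  |  -16/3 ]
R2 := 3·R2
  [ 1  -1/3  -1/3  |   25/6 ]
  [ 0     1    -2  |     10 ]
  [ 0   2/3   2/3  |  -16/3 ]
R3 := R3 − 2/3·R2
  [ 1  -1/3  -1/3  |  25/6 ]
  [ 0     1    -2  |    10 ]
  [ 0     0     2  |   -12 ]
R3 := 1/2·R3
  [ 1  -1/3  -1/3  |  25/6 ]
  [ 0     1    -2  |    10 ]
  [ 0     0     1  |    -6 ]
R2 := R2 + 2·R3
  [ 1  -1/3  -1/3  |  25/6 ]
  [ 0     1     0  |    -2 ]
  [ 0     0     1  |    -6 ]
R1 := R1 + 1/3·R3
  [ 1  -1/3  0  |  13/6 ]
  [ 0     1  0  |    -2 ]
  [ 0     0  1  |    -6 ]
R1 := R1 + 1/3·R2
  [ 1  0  0  |  3/2 ]
  [ 0  1  0  |   -2 ]
  [ 0  0  1  |   -6 ]
Reading off the last column: a = 3/2, b = -2, c = -6.

(3/2, -2, -6)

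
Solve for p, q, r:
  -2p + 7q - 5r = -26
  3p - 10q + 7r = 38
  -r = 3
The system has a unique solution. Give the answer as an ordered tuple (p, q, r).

(3, -5, -3)

Form the augmented matrix and row-reduce:
  [ -2    7  -5  |  -26 ]
  [  3  -10   7  |   38 ]
  [  0    0  -1  |    3 ]
R1 ← -1/2·R1
R2 ← R2 − 3·R1
R2 ← 2·R2
R3 ← -1·R3
R2 ← R2 + R3
R1 ← R1 − 5/2·R3
R1 ← R1 + 7/2·R2
Reading off the last column: p = 3, q = -5, r = -3.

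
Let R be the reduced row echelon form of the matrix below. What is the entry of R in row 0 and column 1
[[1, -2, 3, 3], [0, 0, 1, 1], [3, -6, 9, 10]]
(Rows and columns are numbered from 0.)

-2

R3 → R3 − 3·R1
  [ 1  -2  3  3 ]
  [ 0   0  1  1 ]
  [ 0   0  0  1 ]
R2 → R2 − R3
  [ 1  -2  3  3 ]
  [ 0   0  1  0 ]
  [ 0   0  0  1 ]
R1 → R1 − 3·R3
  [ 1  -2  3  0 ]
  [ 0   0  1  0 ]
  [ 0   0  0  1 ]
R1 → R1 − 3·R2
  [ 1  -2  0  0 ]
  [ 0   0  1  0 ]
  [ 0   0  0  1 ]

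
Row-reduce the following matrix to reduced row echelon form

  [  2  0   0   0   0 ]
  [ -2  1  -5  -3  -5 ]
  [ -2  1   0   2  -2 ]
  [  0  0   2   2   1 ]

[[1, 0, 0, 0, 0], [0, 1, 0, 2, 0], [0, 0, 1, 1, 0], [0, 0, 0, 0, 1]]

R1 → 1/2·R1
  [  1  0   0   0   0 ]
  [ -2  1  -5  -3  -5 ]
  [ -2  1   0   2  -2 ]
  [  0  0   2   2   1 ]
R2 → R2 + 2·R1
  [  1  0   0   0   0 ]
  [  0  1  -5  -3  -5 ]
  [ -2  1   0   2  -2 ]
  [  0  0   2   2   1 ]
R3 → R3 + 2·R1
  [ 1  0   0   0   0 ]
  [ 0  1  -5  -3  -5 ]
  [ 0  1   0   2  -2 ]
  [ 0  0   2   2   1 ]
R3 → R3 − R2
  [ 1  0   0   0   0 ]
  [ 0  1  -5  -3  -5 ]
  [ 0  0   5   5   3 ]
  [ 0  0   2   2   1 ]
R3 → 1/5·R3
  [ 1  0   0   0    0 ]
  [ 0  1  -5  -3   -5 ]
  [ 0  0   1   1  3/5 ]
  [ 0  0   2   2    1 ]
R4 → R4 − 2·R3
  [ 1  0   0   0     0 ]
  [ 0  1  -5  -3    -5 ]
  [ 0  0   1   1   3/5 ]
  [ 0  0   0   0  -1/5 ]
R4 → -5·R4
  [ 1  0   0   0    0 ]
  [ 0  1  -5  -3   -5 ]
  [ 0  0   1   1  3/5 ]
  [ 0  0   0   0    1 ]
R3 → R3 − 3/5·R4
  [ 1  0   0   0   0 ]
  [ 0  1  -5  -3  -5 ]
  [ 0  0   1   1   0 ]
  [ 0  0   0   0   1 ]
R2 → R2 + 5·R4
  [ 1  0   0   0  0 ]
  [ 0  1  -5  -3  0 ]
  [ 0  0   1   1  0 ]
  [ 0  0   0   0  1 ]
R2 → R2 + 5·R3
  [ 1  0  0  0  0 ]
  [ 0  1  0  2  0 ]
  [ 0  0  1  1  0 ]
  [ 0  0  0  0  1 ]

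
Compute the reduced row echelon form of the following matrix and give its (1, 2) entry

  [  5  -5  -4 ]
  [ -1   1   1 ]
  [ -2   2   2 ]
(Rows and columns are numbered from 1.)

-1

R1 → 1/5·R1
  [  1  -1  -4/5 ]
  [ -1   1     1 ]
  [ -2   2     2 ]
R2 → R2 + R1
  [  1  -1  -4/5 ]
  [  0   0   1/5 ]
  [ -2   2     2 ]
R3 → R3 + 2·R1
  [ 1  -1  -4/5 ]
  [ 0   0   1/5 ]
  [ 0   0   2/5 ]
R2 → 5·R2
  [ 1  -1  -4/5 ]
  [ 0   0     1 ]
  [ 0   0   2/5 ]
R3 → R3 − 2/5·R2
  [ 1  -1  -4/5 ]
  [ 0   0     1 ]
  [ 0   0     0 ]
R1 → R1 + 4/5·R2
  [ 1  -1  0 ]
  [ 0   0  1 ]
  [ 0   0  0 ]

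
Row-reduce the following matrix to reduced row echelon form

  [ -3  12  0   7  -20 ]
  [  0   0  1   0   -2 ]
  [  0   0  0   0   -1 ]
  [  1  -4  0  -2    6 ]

Multiply R1 by -1/3.
  [ 1  -4  0  -7/3  20/3 ]
  [ 0   0  1     0    -2 ]
  [ 0   0  0     0    -1 ]
  [ 1  -4  0    -2     6 ]
Subtract R1 from R4.
  [ 1  -4  0  -7/3  20/3 ]
  [ 0   0  1     0    -2 ]
  [ 0   0  0     0    -1 ]
  [ 0   0  0   1/3  -2/3 ]
Swap R3 and R4.
  [ 1  -4  0  -7/3  20/3 ]
  [ 0   0  1     0    -2 ]
  [ 0   0  0   1/3  -2/3 ]
  [ 0   0  0     0    -1 ]
Multiply R3 by 3.
  [ 1  -4  0  -7/3  20/3 ]
  [ 0   0  1     0    -2 ]
  [ 0   0  0     1    -2 ]
  [ 0   0  0     0    -1 ]
Multiply R4 by -1.
  [ 1  -4  0  -7/3  20/3 ]
  [ 0   0  1     0    -2 ]
  [ 0   0  0     1    -2 ]
  [ 0   0  0     0     1 ]
Add 2 times R4 to R3.
  [ 1  -4  0  -7/3  20/3 ]
  [ 0   0  1     0    -2 ]
  [ 0   0  0     1     0 ]
  [ 0   0  0     0     1 ]
Add 2 times R4 to R2.
  [ 1  -4  0  -7/3  20/3 ]
  [ 0   0  1     0     0 ]
  [ 0   0  0     1     0 ]
  [ 0   0  0     0     1 ]
Subtract 20/3 times R4 from R1.
  [ 1  -4  0  -7/3  0 ]
  [ 0   0  1     0  0 ]
  [ 0   0  0     1  0 ]
  [ 0   0  0     0  1 ]
Add 7/3 times R3 to R1.
  [ 1  -4  0  0  0 ]
  [ 0   0  1  0  0 ]
  [ 0   0  0  1  0 ]
  [ 0   0  0  0  1 ]

[[1, -4, 0, 0, 0], [0, 0, 1, 0, 0], [0, 0, 0, 1, 0], [0, 0, 0, 0, 1]]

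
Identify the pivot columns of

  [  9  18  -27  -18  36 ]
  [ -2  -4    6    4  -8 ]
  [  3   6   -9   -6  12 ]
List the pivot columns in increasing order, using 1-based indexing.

1

Multiply r1 by 1/9.
  [  1   2  -3  -2   4 ]
  [ -2  -4   6   4  -8 ]
  [  3   6  -9  -6  12 ]
Add 2 times r1 to r2.
  [ 1  2  -3  -2   4 ]
  [ 0  0   0   0   0 ]
  [ 3  6  -9  -6  12 ]
Subtract 3 times r1 from r3.
  [ 1  2  -3  -2  4 ]
  [ 0  0   0   0  0 ]
  [ 0  0   0   0  0 ]
Pivot columns are the columns containing a leading 1.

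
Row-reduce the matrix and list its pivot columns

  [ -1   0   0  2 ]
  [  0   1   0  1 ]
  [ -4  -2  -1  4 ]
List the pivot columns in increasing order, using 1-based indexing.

R1 → -1·R1
  [  1   0   0  -2 ]
  [  0   1   0   1 ]
  [ -4  -2  -1   4 ]
R3 → R3 + 4·R1
  [ 1   0   0  -2 ]
  [ 0   1   0   1 ]
  [ 0  -2  -1  -4 ]
R3 → R3 + 2·R2
  [ 1  0   0  -2 ]
  [ 0  1   0   1 ]
  [ 0  0  -1  -2 ]
R3 → -1·R3
  [ 1  0  0  -2 ]
  [ 0  1  0   1 ]
  [ 0  0  1   2 ]
Pivot columns are the columns containing a leading 1.

1, 2, 3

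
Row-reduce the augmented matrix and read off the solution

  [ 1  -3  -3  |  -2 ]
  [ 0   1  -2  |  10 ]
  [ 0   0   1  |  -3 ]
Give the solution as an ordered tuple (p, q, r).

(1, 4, -3)

R2 := R2 + 2·R3
  [ 1  -3  -3  |  -2 ]
  [ 0   1   0  |   4 ]
  [ 0   0   1  |  -3 ]
R1 := R1 + 3·R3
  [ 1  -3  0  |  -11 ]
  [ 0   1  0  |    4 ]
  [ 0   0  1  |   -3 ]
R1 := R1 + 3·R2
  [ 1  0  0  |   1 ]
  [ 0  1  0  |   4 ]
  [ 0  0  1  |  -3 ]
Reading off the last column: p = 1, q = 4, r = -3.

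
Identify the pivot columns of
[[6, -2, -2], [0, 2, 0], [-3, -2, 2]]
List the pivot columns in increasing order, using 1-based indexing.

1, 2, 3

R1 ← 1/6·R1
  [  1  -1/3  -1/3 ]
  [  0     2     0 ]
  [ -3    -2     2 ]
R3 ← R3 + 3·R1
  [ 1  -1/3  -1/3 ]
  [ 0     2     0 ]
  [ 0    -3     1 ]
R2 ← 1/2·R2
  [ 1  -1/3  -1/3 ]
  [ 0     1     0 ]
  [ 0    -3     1 ]
R3 ← R3 + 3·R2
  [ 1  -1/3  -1/3 ]
  [ 0     1     0 ]
  [ 0     0     1 ]
R1 ← R1 + 1/3·R3
  [ 1  -1/3  0 ]
  [ 0     1  0 ]
  [ 0     0  1 ]
R1 ← R1 + 1/3·R2
  [ 1  0  0 ]
  [ 0  1  0 ]
  [ 0  0  1 ]
Pivot columns are the columns containing a leading 1.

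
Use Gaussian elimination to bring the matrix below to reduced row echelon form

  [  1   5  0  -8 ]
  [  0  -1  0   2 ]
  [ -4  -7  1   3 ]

ρ3 -> ρ3 + 4·ρ1
  [ 1   5  0   -8 ]
  [ 0  -1  0    2 ]
  [ 0  13  1  -29 ]
ρ2 -> -1·ρ2
  [ 1   5  0   -8 ]
  [ 0   1  0   -2 ]
  [ 0  13  1  -29 ]
ρ3 -> ρ3 − 13·ρ2
  [ 1  5  0  -8 ]
  [ 0  1  0  -2 ]
  [ 0  0  1  -3 ]
ρ1 -> ρ1 − 5·ρ2
  [ 1  0  0   2 ]
  [ 0  1  0  -2 ]
  [ 0  0  1  -3 ]

[[1, 0, 0, 2], [0, 1, 0, -2], [0, 0, 1, -3]]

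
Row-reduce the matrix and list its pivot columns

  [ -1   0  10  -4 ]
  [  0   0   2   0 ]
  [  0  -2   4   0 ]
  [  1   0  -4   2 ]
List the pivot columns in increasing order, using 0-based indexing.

ρ1 ← -1·ρ1
  [ 1   0  -10  4 ]
  [ 0   0    2  0 ]
  [ 0  -2    4  0 ]
  [ 1   0   -4  2 ]
ρ4 ← ρ4 − ρ1
  [ 1   0  -10   4 ]
  [ 0   0    2   0 ]
  [ 0  -2    4   0 ]
  [ 0   0    6  -2 ]
ρ2 <=> ρ3
  [ 1   0  -10   4 ]
  [ 0  -2    4   0 ]
  [ 0   0    2   0 ]
  [ 0   0    6  -2 ]
ρ2 ← -1/2·ρ2
  [ 1  0  -10   4 ]
  [ 0  1   -2   0 ]
  [ 0  0    2   0 ]
  [ 0  0    6  -2 ]
ρ3 ← 1/2·ρ3
  [ 1  0  -10   4 ]
  [ 0  1   -2   0 ]
  [ 0  0    1   0 ]
  [ 0  0    6  -2 ]
ρ4 ← ρ4 − 6·ρ3
  [ 1  0  -10   4 ]
  [ 0  1   -2   0 ]
  [ 0  0    1   0 ]
  [ 0  0    0  -2 ]
ρ4 ← -1/2·ρ4
  [ 1  0  -10  4 ]
  [ 0  1   -2  0 ]
  [ 0  0    1  0 ]
  [ 0  0    0  1 ]
ρ1 ← ρ1 − 4·ρ4
  [ 1  0  -10  0 ]
  [ 0  1   -2  0 ]
  [ 0  0    1  0 ]
  [ 0  0    0  1 ]
ρ2 ← ρ2 + 2·ρ3
  [ 1  0  -10  0 ]
  [ 0  1    0  0 ]
  [ 0  0    1  0 ]
  [ 0  0    0  1 ]
ρ1 ← ρ1 + 10·ρ3
  [ 1  0  0  0 ]
  [ 0  1  0  0 ]
  [ 0  0  1  0 ]
  [ 0  0  0  1 ]
Pivot columns are the columns containing a leading 1.

0, 1, 2, 3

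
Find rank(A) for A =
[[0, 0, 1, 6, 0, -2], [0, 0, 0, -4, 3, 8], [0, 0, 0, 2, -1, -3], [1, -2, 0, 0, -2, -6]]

rank = 4

ρ1 <-> ρ4
  [ 1  -2  0   0  -2  -6 ]
  [ 0   0  0  -4   3   8 ]
  [ 0   0  0   2  -1  -3 ]
  [ 0   0  1   6   0  -2 ]
ρ2 <-> ρ4
  [ 1  -2  0   0  -2  -6 ]
  [ 0   0  1   6   0  -2 ]
  [ 0   0  0   2  -1  -3 ]
  [ 0   0  0  -4   3   8 ]
ρ3 := 1/2·ρ3
  [ 1  -2  0   0    -2    -6 ]
  [ 0   0  1   6     0    -2 ]
  [ 0   0  0   1  -1/2  -3/2 ]
  [ 0   0  0  -4     3     8 ]
ρ4 := ρ4 + 4·ρ3
  [ 1  -2  0  0    -2    -6 ]
  [ 0   0  1  6     0    -2 ]
  [ 0   0  0  1  -1/2  -3/2 ]
  [ 0   0  0  0     1     2 ]
ρ3 := ρ3 + 1/2·ρ4
  [ 1  -2  0  0  -2    -6 ]
  [ 0   0  1  6   0    -2 ]
  [ 0   0  0  1   0  -1/2 ]
  [ 0   0  0  0   1     2 ]
ρ1 := ρ1 + 2·ρ4
  [ 1  -2  0  0  0    -2 ]
  [ 0   0  1  6  0    -2 ]
  [ 0   0  0  1  0  -1/2 ]
  [ 0   0  0  0  1     2 ]
ρ2 := ρ2 − 6·ρ3
  [ 1  -2  0  0  0    -2 ]
  [ 0   0  1  0  0     1 ]
  [ 0   0  0  1  0  -1/2 ]
  [ 0   0  0  0  1     2 ]
The reduced form has 4 nonzero rows.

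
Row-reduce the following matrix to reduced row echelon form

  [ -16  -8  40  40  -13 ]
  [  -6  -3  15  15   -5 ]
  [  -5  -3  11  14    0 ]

[[1, 0, -4, -1, 0], [0, 1, 3, -3, 0], [0, 0, 0, 0, 1]]

R1 → -1/16·R1
  [  1  1/2  -5/2  -5/2  13/16 ]
  [ -6   -3    15    15     -5 ]
  [ -5   -3    11    14      0 ]
R2 → R2 + 6·R1
  [  1  1/2  -5/2  -5/2  13/16 ]
  [  0    0     0     0   -1/8 ]
  [ -5   -3    11    14      0 ]
R3 → R3 + 5·R1
  [ 1   1/2  -5/2  -5/2  13/16 ]
  [ 0     0     0     0   -1/8 ]
  [ 0  -1/2  -3/2   3/2  65/16 ]
R2 <-> R3
  [ 1   1/2  -5/2  -5/2  13/16 ]
  [ 0  -1/2  -3/2   3/2  65/16 ]
  [ 0     0     0     0   -1/8 ]
R2 → -2·R2
  [ 1  1/2  -5/2  -5/2  13/16 ]
  [ 0    1     3    -3  -65/8 ]
  [ 0    0     0     0   -1/8 ]
R3 → -8·R3
  [ 1  1/2  -5/2  -5/2  13/16 ]
  [ 0    1     3    -3  -65/8 ]
  [ 0    0     0     0      1 ]
R2 → R2 + 65/8·R3
  [ 1  1/2  -5/2  -5/2  13/16 ]
  [ 0    1     3    -3      0 ]
  [ 0    0     0     0      1 ]
R1 → R1 − 13/16·R3
  [ 1  1/2  -5/2  -5/2  0 ]
  [ 0    1     3    -3  0 ]
  [ 0    0     0     0  1 ]
R1 → R1 − 1/2·R2
  [ 1  0  -4  -1  0 ]
  [ 0  1   3  -3  0 ]
  [ 0  0   0   0  1 ]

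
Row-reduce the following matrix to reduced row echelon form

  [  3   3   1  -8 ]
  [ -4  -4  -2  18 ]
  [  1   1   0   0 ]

ρ1 → 1/3·ρ1
  [  1   1  1/3  -8/3 ]
  [ -4  -4   -2    18 ]
  [  1   1    0     0 ]
ρ2 → ρ2 + 4·ρ1
  [ 1  1   1/3  -8/3 ]
  [ 0  0  -2/3  22/3 ]
  [ 1  1     0     0 ]
ρ3 → ρ3 − ρ1
  [ 1  1   1/3  -8/3 ]
  [ 0  0  -2/3  22/3 ]
  [ 0  0  -1/3   8/3 ]
ρ2 → -3/2·ρ2
  [ 1  1   1/3  -8/3 ]
  [ 0  0     1   -11 ]
  [ 0  0  -1/3   8/3 ]
ρ3 → ρ3 + 1/3·ρ2
  [ 1  1  1/3  -8/3 ]
  [ 0  0    1   -11 ]
  [ 0  0    0    -1 ]
ρ3 → -1·ρ3
  [ 1  1  1/3  -8/3 ]
  [ 0  0    1   -11 ]
  [ 0  0    0     1 ]
ρ2 → ρ2 + 11·ρ3
  [ 1  1  1/3  -8/3 ]
  [ 0  0    1     0 ]
  [ 0  0    0     1 ]
ρ1 → ρ1 + 8/3·ρ3
  [ 1  1  1/3  0 ]
  [ 0  0    1  0 ]
  [ 0  0    0  1 ]
ρ1 → ρ1 − 1/3·ρ2
  [ 1  1  0  0 ]
  [ 0  0  1  0 ]
  [ 0  0  0  1 ]

[[1, 1, 0, 0], [0, 0, 1, 0], [0, 0, 0, 1]]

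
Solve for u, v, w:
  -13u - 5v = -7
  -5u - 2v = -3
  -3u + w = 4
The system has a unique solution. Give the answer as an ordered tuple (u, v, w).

(-1, 4, 1)

Form the augmented matrix and row-reduce:
  [ -13  -5  0  |  -7 ]
  [  -5  -2  0  |  -3 ]
  [  -3   0  1  |   4 ]
R1 → -1/13·R1
  [  1  5/13  0  |  7/13 ]
  [ -5    -2  0  |    -3 ]
  [ -3     0  1  |     4 ]
R2 → R2 + 5·R1
  [  1   5/13  0  |   7/13 ]
  [  0  -1/13  0  |  -4/13 ]
  [ -3      0  1  |      4 ]
R3 → R3 + 3·R1
  [ 1   5/13  0  |   7/13 ]
  [ 0  -1/13  0  |  -4/13 ]
  [ 0  15/13  1  |  73/13 ]
R2 → -13·R2
  [ 1   5/13  0  |   7/13 ]
  [ 0      1  0  |      4 ]
  [ 0  15/13  1  |  73/13 ]
R3 → R3 − 15/13·R2
  [ 1  5/13  0  |  7/13 ]
  [ 0     1  0  |     4 ]
  [ 0     0  1  |     1 ]
R1 → R1 − 5/13·R2
  [ 1  0  0  |  -1 ]
  [ 0  1  0  |   4 ]
  [ 0  0  1  |   1 ]
Reading off the last column: u = -1, v = 4, w = 1.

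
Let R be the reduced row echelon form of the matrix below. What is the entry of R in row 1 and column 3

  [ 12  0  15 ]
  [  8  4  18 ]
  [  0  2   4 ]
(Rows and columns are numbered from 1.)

5/4

R1 ← 1/12·R1
  [ 1  0  5/4 ]
  [ 8  4   18 ]
  [ 0  2    4 ]
R2 ← R2 − 8·R1
  [ 1  0  5/4 ]
  [ 0  4    8 ]
  [ 0  2    4 ]
R2 ← 1/4·R2
  [ 1  0  5/4 ]
  [ 0  1    2 ]
  [ 0  2    4 ]
R3 ← R3 − 2·R2
  [ 1  0  5/4 ]
  [ 0  1    2 ]
  [ 0  0    0 ]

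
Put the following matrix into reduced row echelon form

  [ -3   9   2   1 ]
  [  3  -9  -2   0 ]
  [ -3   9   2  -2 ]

[[1, -3, -2/3, 0], [0, 0, 0, 1], [0, 0, 0, 0]]

ρ1 -> -1/3·ρ1
  [  1  -3  -2/3  -1/3 ]
  [  3  -9    -2     0 ]
  [ -3   9     2    -2 ]
ρ2 -> ρ2 − 3·ρ1
  [  1  -3  -2/3  -1/3 ]
  [  0   0     0     1 ]
  [ -3   9     2    -2 ]
ρ3 -> ρ3 + 3·ρ1
  [ 1  -3  -2/3  -1/3 ]
  [ 0   0     0     1 ]
  [ 0   0     0    -3 ]
ρ3 -> ρ3 + 3·ρ2
  [ 1  -3  -2/3  -1/3 ]
  [ 0   0     0     1 ]
  [ 0   0     0     0 ]
ρ1 -> ρ1 + 1/3·ρ2
  [ 1  -3  -2/3  0 ]
  [ 0   0     0  1 ]
  [ 0   0     0  0 ]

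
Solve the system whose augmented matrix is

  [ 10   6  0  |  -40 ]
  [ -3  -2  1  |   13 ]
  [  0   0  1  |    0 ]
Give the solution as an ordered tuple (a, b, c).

Multiply R1 by 1/10.
  [  1  3/5  0  |  -4 ]
  [ -3   -2  1  |  13 ]
  [  0    0  1  |   0 ]
Add 3 times R1 to R2.
  [ 1   3/5  0  |  -4 ]
  [ 0  -1/5  1  |   1 ]
  [ 0     0  1  |   0 ]
Multiply R2 by -5.
  [ 1  3/5   0  |  -4 ]
  [ 0    1  -5  |  -5 ]
  [ 0    0   1  |   0 ]
Add 5 times R3 to R2.
  [ 1  3/5  0  |  -4 ]
  [ 0    1  0  |  -5 ]
  [ 0    0  1  |   0 ]
Subtract 3/5 times R2 from R1.
  [ 1  0  0  |  -1 ]
  [ 0  1  0  |  -5 ]
  [ 0  0  1  |   0 ]
Reading off the last column: a = -1, b = -5, c = 0.

(-1, -5, 0)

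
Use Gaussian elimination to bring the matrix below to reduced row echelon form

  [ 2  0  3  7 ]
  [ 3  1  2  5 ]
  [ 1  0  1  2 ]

R1 := 1/2·R1
  [ 1  0  3/2  7/2 ]
  [ 3  1    2    5 ]
  [ 1  0    1    2 ]
R2 := R2 − 3·R1
  [ 1  0   3/2    7/2 ]
  [ 0  1  -5/2  -11/2 ]
  [ 1  0     1      2 ]
R3 := R3 − R1
  [ 1  0   3/2    7/2 ]
  [ 0  1  -5/2  -11/2 ]
  [ 0  0  -1/2   -3/2 ]
R3 := -2·R3
  [ 1  0   3/2    7/2 ]
  [ 0  1  -5/2  -11/2 ]
  [ 0  0     1      3 ]
R2 := R2 + 5/2·R3
  [ 1  0  3/2  7/2 ]
  [ 0  1    0    2 ]
  [ 0  0    1    3 ]
R1 := R1 − 3/2·R3
  [ 1  0  0  -1 ]
  [ 0  1  0   2 ]
  [ 0  0  1   3 ]

[[1, 0, 0, -1], [0, 1, 0, 2], [0, 0, 1, 3]]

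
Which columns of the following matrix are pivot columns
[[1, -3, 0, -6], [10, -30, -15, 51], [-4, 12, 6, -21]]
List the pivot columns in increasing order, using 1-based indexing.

r2 → r2 − 10·r1
  [  1  -3    0   -6 ]
  [  0   0  -15  111 ]
  [ -4  12    6  -21 ]
r3 → r3 + 4·r1
  [ 1  -3    0   -6 ]
  [ 0   0  -15  111 ]
  [ 0   0    6  -45 ]
r2 → -1/15·r2
  [ 1  -3  0     -6 ]
  [ 0   0  1  -37/5 ]
  [ 0   0  6    -45 ]
r3 → r3 − 6·r2
  [ 1  -3  0     -6 ]
  [ 0   0  1  -37/5 ]
  [ 0   0  0   -3/5 ]
r3 → -5/3·r3
  [ 1  -3  0     -6 ]
  [ 0   0  1  -37/5 ]
  [ 0   0  0      1 ]
r2 → r2 + 37/5·r3
  [ 1  -3  0  -6 ]
  [ 0   0  1   0 ]
  [ 0   0  0   1 ]
r1 → r1 + 6·r3
  [ 1  -3  0  0 ]
  [ 0   0  1  0 ]
  [ 0   0  0  1 ]
Pivot columns are the columns containing a leading 1.

1, 3, 4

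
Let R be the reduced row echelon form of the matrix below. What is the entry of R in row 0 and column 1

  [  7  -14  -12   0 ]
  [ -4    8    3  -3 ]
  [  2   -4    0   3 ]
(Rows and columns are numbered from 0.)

-2

R1 := 1/7·R1
  [  1  -2  -12/7   0 ]
  [ -4   8      3  -3 ]
  [  2  -4      0   3 ]
R2 := R2 + 4·R1
  [ 1  -2  -12/7   0 ]
  [ 0   0  -27/7  -3 ]
  [ 2  -4      0   3 ]
R3 := R3 − 2·R1
  [ 1  -2  -12/7   0 ]
  [ 0   0  -27/7  -3 ]
  [ 0   0   24/7   3 ]
R2 := -7/27·R2
  [ 1  -2  -12/7    0 ]
  [ 0   0      1  7/9 ]
  [ 0   0   24/7    3 ]
R3 := R3 − 24/7·R2
  [ 1  -2  -12/7    0 ]
  [ 0   0      1  7/9 ]
  [ 0   0      0  1/3 ]
R3 := 3·R3
  [ 1  -2  -12/7    0 ]
  [ 0   0      1  7/9 ]
  [ 0   0      0    1 ]
R2 := R2 − 7/9·R3
  [ 1  -2  -12/7  0 ]
  [ 0   0      1  0 ]
  [ 0   0      0  1 ]
R1 := R1 + 12/7·R2
  [ 1  -2  0  0 ]
  [ 0   0  1  0 ]
  [ 0   0  0  1 ]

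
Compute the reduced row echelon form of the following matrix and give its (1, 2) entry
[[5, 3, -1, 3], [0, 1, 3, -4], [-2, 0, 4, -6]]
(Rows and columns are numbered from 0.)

R1 → 1/5·R1
  [  1  3/5  -1/5  3/5 ]
  [  0    1     3   -4 ]
  [ -2    0     4   -6 ]
R3 → R3 + 2·R1
  [ 1  3/5  -1/5    3/5 ]
  [ 0    1     3     -4 ]
  [ 0  6/5  18/5  -24/5 ]
R3 → R3 − 6/5·R2
  [ 1  3/5  -1/5  3/5 ]
  [ 0    1     3   -4 ]
  [ 0    0     0    0 ]
R1 → R1 − 3/5·R2
  [ 1  0  -2   3 ]
  [ 0  1   3  -4 ]
  [ 0  0   0   0 ]

3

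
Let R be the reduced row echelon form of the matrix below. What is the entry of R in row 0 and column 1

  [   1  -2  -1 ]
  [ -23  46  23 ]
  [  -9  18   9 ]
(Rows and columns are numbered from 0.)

-2

R2 := R2 + 23·R1
  [  1  -2  -1 ]
  [  0   0   0 ]
  [ -9  18   9 ]
R3 := R3 + 9·R1
  [ 1  -2  -1 ]
  [ 0   0   0 ]
  [ 0   0   0 ]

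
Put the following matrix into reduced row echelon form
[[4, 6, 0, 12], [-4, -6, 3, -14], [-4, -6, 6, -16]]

ρ1 -> 1/4·ρ1
  [  1  3/2  0    3 ]
  [ -4   -6  3  -14 ]
  [ -4   -6  6  -16 ]
ρ2 -> ρ2 + 4·ρ1
  [  1  3/2  0    3 ]
  [  0    0  3   -2 ]
  [ -4   -6  6  -16 ]
ρ3 -> ρ3 + 4·ρ1
  [ 1  3/2  0   3 ]
  [ 0    0  3  -2 ]
  [ 0    0  6  -4 ]
ρ2 -> 1/3·ρ2
  [ 1  3/2  0     3 ]
  [ 0    0  1  -2/3 ]
  [ 0    0  6    -4 ]
ρ3 -> ρ3 − 6·ρ2
  [ 1  3/2  0     3 ]
  [ 0    0  1  -2/3 ]
  [ 0    0  0     0 ]

[[1, 3/2, 0, 3], [0, 0, 1, -2/3], [0, 0, 0, 0]]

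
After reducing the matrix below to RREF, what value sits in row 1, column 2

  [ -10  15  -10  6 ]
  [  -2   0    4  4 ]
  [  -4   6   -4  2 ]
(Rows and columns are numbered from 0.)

-2

Multiply R1 by -1/10.
  [  1  -3/2   1  -3/5 ]
  [ -2     0   4     4 ]
  [ -4     6  -4     2 ]
Add 2 times R1 to R2.
  [  1  -3/2   1  -3/5 ]
  [  0    -3   6  14/5 ]
  [ -4     6  -4     2 ]
Add 4 times R1 to R3.
  [ 1  -3/2  1  -3/5 ]
  [ 0    -3  6  14/5 ]
  [ 0     0  0  -2/5 ]
Multiply R2 by -1/3.
  [ 1  -3/2   1    -3/5 ]
  [ 0     1  -2  -14/15 ]
  [ 0     0   0    -2/5 ]
Multiply R3 by -5/2.
  [ 1  -3/2   1    -3/5 ]
  [ 0     1  -2  -14/15 ]
  [ 0     0   0       1 ]
Add 14/15 times R3 to R2.
  [ 1  -3/2   1  -3/5 ]
  [ 0     1  -2     0 ]
  [ 0     0   0     1 ]
Add 3/5 times R3 to R1.
  [ 1  -3/2   1  0 ]
  [ 0     1  -2  0 ]
  [ 0     0   0  1 ]
Add 3/2 times R2 to R1.
  [ 1  0  -2  0 ]
  [ 0  1  -2  0 ]
  [ 0  0   0  1 ]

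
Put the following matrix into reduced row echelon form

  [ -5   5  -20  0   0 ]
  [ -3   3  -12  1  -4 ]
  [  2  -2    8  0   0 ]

[[1, -1, 4, 0, 0], [0, 0, 0, 1, -4], [0, 0, 0, 0, 0]]

R1 -> -1/5·R1
  [  1  -1    4  0   0 ]
  [ -3   3  -12  1  -4 ]
  [  2  -2    8  0   0 ]
R2 -> R2 + 3·R1
  [ 1  -1  4  0   0 ]
  [ 0   0  0  1  -4 ]
  [ 2  -2  8  0   0 ]
R3 -> R3 − 2·R1
  [ 1  -1  4  0   0 ]
  [ 0   0  0  1  -4 ]
  [ 0   0  0  0   0 ]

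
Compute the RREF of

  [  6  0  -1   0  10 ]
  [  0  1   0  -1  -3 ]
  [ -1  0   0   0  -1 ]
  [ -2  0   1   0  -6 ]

r1 ← 1/6·r1
  [  1  0  -1/6   0  5/3 ]
  [  0  1     0  -1   -3 ]
  [ -1  0     0   0   -1 ]
  [ -2  0     1   0   -6 ]
r3 ← r3 + r1
  [  1  0  -1/6   0  5/3 ]
  [  0  1     0  -1   -3 ]
  [  0  0  -1/6   0  2/3 ]
  [ -2  0     1   0   -6 ]
r4 ← r4 + 2·r1
  [ 1  0  -1/6   0   5/3 ]
  [ 0  1     0  -1    -3 ]
  [ 0  0  -1/6   0   2/3 ]
  [ 0  0   2/3   0  -8/3 ]
r3 ← -6·r3
  [ 1  0  -1/6   0   5/3 ]
  [ 0  1     0  -1    -3 ]
  [ 0  0     1   0    -4 ]
  [ 0  0   2/3   0  -8/3 ]
r4 ← r4 − 2/3·r3
  [ 1  0  -1/6   0  5/3 ]
  [ 0  1     0  -1   -3 ]
  [ 0  0     1   0   -4 ]
  [ 0  0     0   0    0 ]
r1 ← r1 + 1/6·r3
  [ 1  0  0   0   1 ]
  [ 0  1  0  -1  -3 ]
  [ 0  0  1   0  -4 ]
  [ 0  0  0   0   0 ]

[[1, 0, 0, 0, 1], [0, 1, 0, -1, -3], [0, 0, 1, 0, -4], [0, 0, 0, 0, 0]]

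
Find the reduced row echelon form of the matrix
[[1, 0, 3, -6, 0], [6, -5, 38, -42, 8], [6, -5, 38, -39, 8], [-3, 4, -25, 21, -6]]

Subtract 6 times R1 from R2.
  [  1   0    3   -6   0 ]
  [  0  -5   20   -6   8 ]
  [  6  -5   38  -39   8 ]
  [ -3   4  -25   21  -6 ]
Subtract 6 times R1 from R3.
  [  1   0    3  -6   0 ]
  [  0  -5   20  -6   8 ]
  [  0  -5   20  -3   8 ]
  [ -3   4  -25  21  -6 ]
Add 3 times R1 to R4.
  [ 1   0    3  -6   0 ]
  [ 0  -5   20  -6   8 ]
  [ 0  -5   20  -3   8 ]
  [ 0   4  -16   3  -6 ]
Multiply R2 by -1/5.
  [ 1   0    3   -6     0 ]
  [ 0   1   -4  6/5  -8/5 ]
  [ 0  -5   20   -3     8 ]
  [ 0   4  -16    3    -6 ]
Add 5 times R2 to R3.
  [ 1  0    3   -6     0 ]
  [ 0  1   -4  6/5  -8/5 ]
  [ 0  0    0    3     0 ]
  [ 0  4  -16    3    -6 ]
Subtract 4 times R2 from R4.
  [ 1  0   3    -6     0 ]
  [ 0  1  -4   6/5  -8/5 ]
  [ 0  0   0     3     0 ]
  [ 0  0   0  -9/5   2/5 ]
Multiply R3 by 1/3.
  [ 1  0   3    -6     0 ]
  [ 0  1  -4   6/5  -8/5 ]
  [ 0  0   0     1     0 ]
  [ 0  0   0  -9/5   2/5 ]
Add 9/5 times R3 to R4.
  [ 1  0   3   -6     0 ]
  [ 0  1  -4  6/5  -8/5 ]
  [ 0  0   0    1     0 ]
  [ 0  0   0    0   2/5 ]
Multiply R4 by 5/2.
  [ 1  0   3   -6     0 ]
  [ 0  1  -4  6/5  -8/5 ]
  [ 0  0   0    1     0 ]
  [ 0  0   0    0     1 ]
Add 8/5 times R4 to R2.
  [ 1  0   3   -6  0 ]
  [ 0  1  -4  6/5  0 ]
  [ 0  0   0    1  0 ]
  [ 0  0   0    0  1 ]
Subtract 6/5 times R3 from R2.
  [ 1  0   3  -6  0 ]
  [ 0  1  -4   0  0 ]
  [ 0  0   0   1  0 ]
  [ 0  0   0   0  1 ]
Add 6 times R3 to R1.
  [ 1  0   3  0  0 ]
  [ 0  1  -4  0  0 ]
  [ 0  0   0  1  0 ]
  [ 0  0   0  0  1 ]

[[1, 0, 3, 0, 0], [0, 1, -4, 0, 0], [0, 0, 0, 1, 0], [0, 0, 0, 0, 1]]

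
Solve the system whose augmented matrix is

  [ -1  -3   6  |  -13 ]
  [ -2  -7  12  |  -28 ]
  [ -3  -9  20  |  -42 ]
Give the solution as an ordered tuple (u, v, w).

(-2, 2, -3/2)

R1 -> -1·R1
  [  1   3  -6  |   13 ]
  [ -2  -7  12  |  -28 ]
  [ -3  -9  20  |  -42 ]
R2 -> R2 + 2·R1
  [  1   3  -6  |   13 ]
  [  0  -1   0  |   -2 ]
  [ -3  -9  20  |  -42 ]
R3 -> R3 + 3·R1
  [ 1   3  -6  |  13 ]
  [ 0  -1   0  |  -2 ]
  [ 0   0   2  |  -3 ]
R2 -> -1·R2
  [ 1  3  -6  |  13 ]
  [ 0  1   0  |   2 ]
  [ 0  0   2  |  -3 ]
R3 -> 1/2·R3
  [ 1  3  -6  |    13 ]
  [ 0  1   0  |     2 ]
  [ 0  0   1  |  -3/2 ]
R1 -> R1 + 6·R3
  [ 1  3  0  |     4 ]
  [ 0  1  0  |     2 ]
  [ 0  0  1  |  -3/2 ]
R1 -> R1 − 3·R2
  [ 1  0  0  |    -2 ]
  [ 0  1  0  |     2 ]
  [ 0  0  1  |  -3/2 ]
Reading off the last column: u = -2, v = 2, w = -3/2.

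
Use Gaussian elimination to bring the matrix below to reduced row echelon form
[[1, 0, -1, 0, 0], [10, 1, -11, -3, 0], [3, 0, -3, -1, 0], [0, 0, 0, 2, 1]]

ρ2 -> ρ2 − 10·ρ1
  [ 1  0  -1   0  0 ]
  [ 0  1  -1  -3  0 ]
  [ 3  0  -3  -1  0 ]
  [ 0  0   0   2  1 ]
ρ3 -> ρ3 − 3·ρ1
  [ 1  0  -1   0  0 ]
  [ 0  1  -1  -3  0 ]
  [ 0  0   0  -1  0 ]
  [ 0  0   0   2  1 ]
ρ3 -> -1·ρ3
  [ 1  0  -1   0  0 ]
  [ 0  1  -1  -3  0 ]
  [ 0  0   0   1  0 ]
  [ 0  0   0   2  1 ]
ρ4 -> ρ4 − 2·ρ3
  [ 1  0  -1   0  0 ]
  [ 0  1  -1  -3  0 ]
  [ 0  0   0   1  0 ]
  [ 0  0   0   0  1 ]
ρ2 -> ρ2 + 3·ρ3
  [ 1  0  -1  0  0 ]
  [ 0  1  -1  0  0 ]
  [ 0  0   0  1  0 ]
  [ 0  0   0  0  1 ]

[[1, 0, -1, 0, 0], [0, 1, -1, 0, 0], [0, 0, 0, 1, 0], [0, 0, 0, 0, 1]]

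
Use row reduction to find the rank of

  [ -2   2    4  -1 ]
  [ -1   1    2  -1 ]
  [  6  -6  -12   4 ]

Multiply r1 by -1/2.
  [  1  -1   -2  1/2 ]
  [ -1   1    2   -1 ]
  [  6  -6  -12    4 ]
Add r1 to r2.
  [ 1  -1   -2   1/2 ]
  [ 0   0    0  -1/2 ]
  [ 6  -6  -12     4 ]
Subtract 6 times r1 from r3.
  [ 1  -1  -2   1/2 ]
  [ 0   0   0  -1/2 ]
  [ 0   0   0     1 ]
Multiply r2 by -2.
  [ 1  -1  -2  1/2 ]
  [ 0   0   0    1 ]
  [ 0   0   0    1 ]
Subtract r2 from r3.
  [ 1  -1  -2  1/2 ]
  [ 0   0   0    1 ]
  [ 0   0   0    0 ]
Subtract 1/2 times r2 from r1.
  [ 1  -1  -2  0 ]
  [ 0   0   0  1 ]
  [ 0   0   0  0 ]
The reduced form has 2 nonzero rows.

rank = 2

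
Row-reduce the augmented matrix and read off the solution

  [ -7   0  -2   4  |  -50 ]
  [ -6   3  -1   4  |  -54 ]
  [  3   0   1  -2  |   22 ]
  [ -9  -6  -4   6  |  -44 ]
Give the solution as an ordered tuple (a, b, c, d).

r1 := -1/7·r1
r2 := r2 + 6·r1
r3 := r3 − 3·r1
r4 := r4 + 9·r1
r2 := 1/3·r2
r4 := r4 + 6·r2
r3 := 7·r3
r4 := 1/2·r4
r3 := r3 + 2·r4
r2 := r2 − 4/21·r4
r1 := r1 + 4/7·r4
r2 := r2 − 5/21·r3
r1 := r1 − 2/7·r3
Reading off the last column: a = 6, b = -4, c = 2, d = -1.

(6, -4, 2, -1)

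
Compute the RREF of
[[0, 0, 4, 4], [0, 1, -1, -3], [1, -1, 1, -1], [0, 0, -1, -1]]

[[1, 0, 0, -4], [0, 1, 0, -2], [0, 0, 1, 1], [0, 0, 0, 0]]

R1 <=> R3
  [ 1  -1   1  -1 ]
  [ 0   1  -1  -3 ]
  [ 0   0   4   4 ]
  [ 0   0  -1  -1 ]
R3 ← 1/4·R3
  [ 1  -1   1  -1 ]
  [ 0   1  -1  -3 ]
  [ 0   0   1   1 ]
  [ 0   0  -1  -1 ]
R4 ← R4 + R3
  [ 1  -1   1  -1 ]
  [ 0   1  -1  -3 ]
  [ 0   0   1   1 ]
  [ 0   0   0   0 ]
R2 ← R2 + R3
  [ 1  -1  1  -1 ]
  [ 0   1  0  -2 ]
  [ 0   0  1   1 ]
  [ 0   0  0   0 ]
R1 ← R1 − R3
  [ 1  -1  0  -2 ]
  [ 0   1  0  -2 ]
  [ 0   0  1   1 ]
  [ 0   0  0   0 ]
R1 ← R1 + R2
  [ 1  0  0  -4 ]
  [ 0  1  0  -2 ]
  [ 0  0  1   1 ]
  [ 0  0  0   0 ]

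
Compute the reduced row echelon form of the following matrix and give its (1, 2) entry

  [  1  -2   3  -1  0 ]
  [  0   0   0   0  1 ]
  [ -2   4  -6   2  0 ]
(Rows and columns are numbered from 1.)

Add 2 times R1 to R3.

-2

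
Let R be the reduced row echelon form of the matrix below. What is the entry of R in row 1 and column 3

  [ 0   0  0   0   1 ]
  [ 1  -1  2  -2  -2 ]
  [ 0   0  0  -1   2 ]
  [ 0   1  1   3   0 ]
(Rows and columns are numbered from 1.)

3

Swap R1 and R2.
  [ 1  -1  2  -2  -2 ]
  [ 0   0  0   0   1 ]
  [ 0   0  0  -1   2 ]
  [ 0   1  1   3   0 ]
Swap R2 and R4.
  [ 1  -1  2  -2  -2 ]
  [ 0   1  1   3   0 ]
  [ 0   0  0  -1   2 ]
  [ 0   0  0   0   1 ]
Multiply R3 by -1.
  [ 1  -1  2  -2  -2 ]
  [ 0   1  1   3   0 ]
  [ 0   0  0   1  -2 ]
  [ 0   0  0   0   1 ]
Add 2 times R4 to R3.
  [ 1  -1  2  -2  -2 ]
  [ 0   1  1   3   0 ]
  [ 0   0  0   1   0 ]
  [ 0   0  0   0   1 ]
Add 2 times R4 to R1.
  [ 1  -1  2  -2  0 ]
  [ 0   1  1   3  0 ]
  [ 0   0  0   1  0 ]
  [ 0   0  0   0  1 ]
Subtract 3 times R3 from R2.
  [ 1  -1  2  -2  0 ]
  [ 0   1  1   0  0 ]
  [ 0   0  0   1  0 ]
  [ 0   0  0   0  1 ]
Add 2 times R3 to R1.
  [ 1  -1  2  0  0 ]
  [ 0   1  1  0  0 ]
  [ 0   0  0  1  0 ]
  [ 0   0  0  0  1 ]
Add R2 to R1.
  [ 1  0  3  0  0 ]
  [ 0  1  1  0  0 ]
  [ 0  0  0  1  0 ]
  [ 0  0  0  0  1 ]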